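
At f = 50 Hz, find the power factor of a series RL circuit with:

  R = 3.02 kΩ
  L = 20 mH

Step 1 — Angular frequency: ω = 2π·f = 2π·50 = 314.2 rad/s.
Step 2 — Component impedances:
  R: Z = R = 3020 Ω
  L: Z = jωL = j·314.2·0.02 = 0 + j6.283 Ω
Step 3 — Series combination: Z_total = R + L = 3020 + j6.283 Ω = 3020∠0.1° Ω.
Step 4 — Power factor: PF = cos(φ) = Re(Z)/|Z| = 3020/3020 = 1.
Step 5 — Type: Im(Z) = 6.283 ⇒ lagging (phase φ = 0.1°).

PF = 1 (lagging, φ = 0.1°)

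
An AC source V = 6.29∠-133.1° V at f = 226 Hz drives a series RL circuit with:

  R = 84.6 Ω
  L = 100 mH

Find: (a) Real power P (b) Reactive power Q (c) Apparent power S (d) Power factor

Step 1 — Angular frequency: ω = 2π·f = 2π·226 = 1420 rad/s.
Step 2 — Component impedances:
  R: Z = R = 84.6 Ω
  L: Z = jωL = j·1420·0.1 = 0 + j142 Ω
Step 3 — Series combination: Z_total = R + L = 84.6 + j142 Ω = 165.3∠59.2° Ω.
Step 4 — Source phasor: V = 6.29∠-133.1° V = -4.298 - j4.593 V.
Step 5 — Current: I = V / Z = -0.03718 + j0.008116 A = 0.03805∠167.7° A.
Step 6 — Complex power: S = V·I* = 0.1225 + j0.2056 VA.
Step 7 — Real power: P = Re(S) = 0.1225 W.
Step 8 — Reactive power: Q = Im(S) = 0.2056 VAR.
Step 9 — Apparent power: |S| = 0.2394 VA.
Step 10 — Power factor: PF = P/|S| = 0.5118 (lagging).

(a) P = 0.1225 W  (b) Q = 0.2056 VAR  (c) S = 0.2394 VA  (d) PF = 0.5118 (lagging)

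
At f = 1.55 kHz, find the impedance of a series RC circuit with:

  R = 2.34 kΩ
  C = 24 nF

Step 1 — Angular frequency: ω = 2π·f = 2π·1550 = 9739 rad/s.
Step 2 — Component impedances:
  R: Z = R = 2340 Ω
  C: Z = 1/(jωC) = -j/(ω·C) = 0 - j4278 Ω
Step 3 — Series combination: Z_total = R + C = 2340 - j4278 Ω = 4876∠-61.3° Ω.

Z = 2340 - j4278 Ω = 4876∠-61.3° Ω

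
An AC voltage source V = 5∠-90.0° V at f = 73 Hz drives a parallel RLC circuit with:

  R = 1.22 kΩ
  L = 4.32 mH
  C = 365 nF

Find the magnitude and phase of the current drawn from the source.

Step 1 — Angular frequency: ω = 2π·f = 2π·73 = 458.7 rad/s.
Step 2 — Component impedances:
  R: Z = R = 1220 Ω
  L: Z = jωL = j·458.7·0.00432 = 0 + j1.981 Ω
  C: Z = 1/(jωC) = -j/(ω·C) = 0 - j5973 Ω
Step 3 — Parallel combination: 1/Z_total = 1/R + 1/L + 1/C; Z_total = 0.00322 + j1.982 Ω = 1.982∠89.9° Ω.
Step 4 — Source phasor: V = 5∠-90.0° V = 0 - j5 V.
Step 5 — Ohm's law: I = V / Z_total = (0 - j5) / (0.00322 + j1.982) = -2.523 - j0.004098 A.
Step 6 — Convert to polar: |I| = 2.523 A, ∠I = -179.9°.

I = 2.523∠-179.9° A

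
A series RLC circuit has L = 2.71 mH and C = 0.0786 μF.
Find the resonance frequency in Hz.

Step 1 — Resonance condition Im(Z)=0 gives ω₀ = 1/√(LC).
Step 2 — ω₀ = 1/√(0.00271·7.86e-08) = 6.852e+04 rad/s.
Step 3 — f₀ = ω₀/(2π) = 1.09e+04 Hz.

f₀ = 1.09e+04 Hz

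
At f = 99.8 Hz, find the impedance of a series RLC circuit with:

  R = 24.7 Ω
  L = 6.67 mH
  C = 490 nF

Step 1 — Angular frequency: ω = 2π·f = 2π·99.8 = 627.1 rad/s.
Step 2 — Component impedances:
  R: Z = R = 24.7 Ω
  L: Z = jωL = j·627.1·0.00667 = 0 + j4.183 Ω
  C: Z = 1/(jωC) = -j/(ω·C) = 0 - j3255 Ω
Step 3 — Series combination: Z_total = R + L + C = 24.7 - j3250 Ω = 3250∠-89.6° Ω.

Z = 24.7 - j3250 Ω = 3250∠-89.6° Ω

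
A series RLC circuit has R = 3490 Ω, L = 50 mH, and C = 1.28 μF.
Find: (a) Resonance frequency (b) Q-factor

Step 1 — Resonance condition Im(Z)=0 gives ω₀ = 1/√(LC).
Step 2 — ω₀ = 1/√(0.05·1.28e-06) = 3953 rad/s.
Step 3 — f₀ = ω₀/(2π) = 629.1 Hz.
Step 4 — Series Q: Q = ω₀L/R = 3953·0.05/3490 = 0.05663.

(a) f₀ = 629.1 Hz  (b) Q = 0.05663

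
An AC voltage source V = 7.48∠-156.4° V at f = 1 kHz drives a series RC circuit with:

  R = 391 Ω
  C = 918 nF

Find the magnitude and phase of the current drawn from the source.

Step 1 — Angular frequency: ω = 2π·f = 2π·1000 = 6283 rad/s.
Step 2 — Component impedances:
  R: Z = R = 391 Ω
  C: Z = 1/(jωC) = -j/(ω·C) = 0 - j173.4 Ω
Step 3 — Series combination: Z_total = R + C = 391 - j173.4 Ω = 427.7∠-23.9° Ω.
Step 4 — Source phasor: V = 7.48∠-156.4° V = -6.854 - j2.995 V.
Step 5 — Ohm's law: I = V / Z_total = (-6.854 - j2.995) / (391 - j173.4) = -0.01181 - j0.0129 A.
Step 6 — Convert to polar: |I| = 0.01749 A, ∠I = -132.5°.

I = 0.01749∠-132.5° A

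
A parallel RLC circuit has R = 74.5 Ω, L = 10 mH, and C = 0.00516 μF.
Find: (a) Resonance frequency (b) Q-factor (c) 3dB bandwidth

Step 1 — Resonance: ω₀ = 1/√(LC) = 1/√(0.01·5.16e-09) = 1.392e+05 rad/s.
Step 2 — f₀ = ω₀/(2π) = 2.216e+04 Hz.
Step 3 — Parallel Q: Q = R/(ω₀L) = 74.5/(1.392e+05·0.01) = 0.05352.
Step 4 — Bandwidth: Δω = ω₀/Q = 2.601e+06 rad/s; BW = Δω/(2π) = 4.14e+05 Hz.

(a) f₀ = 2.216e+04 Hz  (b) Q = 0.05352  (c) BW = 4.14e+05 Hz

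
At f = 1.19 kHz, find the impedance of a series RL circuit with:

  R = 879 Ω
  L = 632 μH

Step 1 — Angular frequency: ω = 2π·f = 2π·1190 = 7477 rad/s.
Step 2 — Component impedances:
  R: Z = R = 879 Ω
  L: Z = jωL = j·7477·0.000632 = 0 + j4.725 Ω
Step 3 — Series combination: Z_total = R + L = 879 + j4.725 Ω = 879∠0.3° Ω.

Z = 879 + j4.725 Ω = 879∠0.3° Ω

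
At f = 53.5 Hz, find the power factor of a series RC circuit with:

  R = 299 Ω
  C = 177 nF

Step 1 — Angular frequency: ω = 2π·f = 2π·53.5 = 336.2 rad/s.
Step 2 — Component impedances:
  R: Z = R = 299 Ω
  C: Z = 1/(jωC) = -j/(ω·C) = 0 - j1.681e+04 Ω
Step 3 — Series combination: Z_total = R + C = 299 - j1.681e+04 Ω = 1.681e+04∠-89.0° Ω.
Step 4 — Power factor: PF = cos(φ) = Re(Z)/|Z| = 299/1.681e+04 = 0.01779.
Step 5 — Type: Im(Z) = -1.681e+04 ⇒ leading (phase φ = -89.0°).

PF = 0.01779 (leading, φ = -89.0°)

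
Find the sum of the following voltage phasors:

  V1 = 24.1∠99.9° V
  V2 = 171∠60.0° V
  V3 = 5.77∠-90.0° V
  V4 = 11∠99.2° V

Step 1 — Convert each phasor to rectangular form:
  V1 = 24.1·(cos(99.9°) + j·sin(99.9°)) = -4.143 + j23.74 V
  V2 = 171·(cos(60.0°) + j·sin(60.0°)) = 85.5 + j148.1 V
  V3 = 5.77·(cos(-90.0°) + j·sin(-90.0°)) = 0 - j5.77 V
  V4 = 11·(cos(99.2°) + j·sin(99.2°)) = -1.759 + j10.86 V
Step 2 — Sum components: V_total = 79.6 + j176.9 V.
Step 3 — Convert to polar: |V_total| = 194 V, ∠V_total = 65.8°.

V_total = 194∠65.8° V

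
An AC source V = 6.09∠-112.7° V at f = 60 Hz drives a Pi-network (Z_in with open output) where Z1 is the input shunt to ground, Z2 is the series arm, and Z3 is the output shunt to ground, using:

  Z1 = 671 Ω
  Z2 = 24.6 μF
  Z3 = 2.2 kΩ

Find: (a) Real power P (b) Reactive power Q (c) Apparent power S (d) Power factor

Step 1 — Angular frequency: ω = 2π·f = 2π·60 = 377 rad/s.
Step 2 — Component impedances:
  Z1: Z = R = 671 Ω
  Z2: Z = 1/(jωC) = -j/(ω·C) = 0 - j107.8 Ω
  Z3: Z = R = 2200 Ω
Step 3 — With open output, the series arm Z2 and the output shunt Z3 appear in series to ground: Z2 + Z3 = 2200 - j107.8 Ω.
Step 4 — Parallel with input shunt Z1: Z_in = Z1 || (Z2 + Z3) = 514.4 - j5.882 Ω = 514.4∠-0.7° Ω.
Step 5 — Source phasor: V = 6.09∠-112.7° V = -2.35 - j5.618 V.
Step 6 — Current: I = V / Z = -0.004443 - j0.01097 A = 0.01184∠-112.0° A.
Step 7 — Complex power: S = V·I* = 0.07209 - j0.0008243 VA.
Step 8 — Real power: P = Re(S) = 0.07209 W.
Step 9 — Reactive power: Q = Im(S) = -0.0008243 VAR.
Step 10 — Apparent power: |S| = 0.0721 VA.
Step 11 — Power factor: PF = P/|S| = 0.9999 (leading).

(a) P = 0.07209 W  (b) Q = -0.0008243 VAR  (c) S = 0.0721 VA  (d) PF = 0.9999 (leading)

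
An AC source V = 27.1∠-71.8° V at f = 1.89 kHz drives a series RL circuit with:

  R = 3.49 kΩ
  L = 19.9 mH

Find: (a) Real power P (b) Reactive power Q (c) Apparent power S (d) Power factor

Step 1 — Angular frequency: ω = 2π·f = 2π·1890 = 1.188e+04 rad/s.
Step 2 — Component impedances:
  R: Z = R = 3490 Ω
  L: Z = jωL = j·1.188e+04·0.0199 = 0 + j236.3 Ω
Step 3 — Series combination: Z_total = R + L = 3490 + j236.3 Ω = 3498∠3.9° Ω.
Step 4 — Source phasor: V = 27.1∠-71.8° V = 8.464 - j25.74 V.
Step 5 — Current: I = V / Z = 0.001917 - j0.007506 A = 0.007747∠-75.7° A.
Step 6 — Complex power: S = V·I* = 0.2095 + j0.01418 VA.
Step 7 — Real power: P = Re(S) = 0.2095 W.
Step 8 — Reactive power: Q = Im(S) = 0.01418 VAR.
Step 9 — Apparent power: |S| = 0.21 VA.
Step 10 — Power factor: PF = P/|S| = 0.9977 (lagging).

(a) P = 0.2095 W  (b) Q = 0.01418 VAR  (c) S = 0.21 VA  (d) PF = 0.9977 (lagging)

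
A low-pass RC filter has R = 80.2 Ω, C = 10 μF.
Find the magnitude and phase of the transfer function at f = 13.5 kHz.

Step 1 — Angular frequency: ω = 2π·1.35e+04 = 8.482e+04 rad/s.
Step 2 — Transfer function: H(jω) = 1/(1 + jωRC).
Step 3 — Denominator: 1 + jωRC = 1 + j·8.482e+04·80.2·1e-05 = 1 + j68.03.
Step 4 — H = 0.000216 - j0.0147.
Step 5 — Magnitude: |H| = 0.0147 (-36.7 dB); phase: φ = -89.2°.

|H| = 0.0147 (-36.7 dB), φ = -89.2°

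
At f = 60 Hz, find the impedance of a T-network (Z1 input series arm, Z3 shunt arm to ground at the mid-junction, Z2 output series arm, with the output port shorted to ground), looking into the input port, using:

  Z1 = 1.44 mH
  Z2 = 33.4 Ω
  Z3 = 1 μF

Step 1 — Angular frequency: ω = 2π·f = 2π·60 = 377 rad/s.
Step 2 — Component impedances:
  Z1: Z = jωL = j·377·0.00144 = 0 + j0.5429 Ω
  Z2: Z = R = 33.4 Ω
  Z3: Z = 1/(jωC) = -j/(ω·C) = 0 - j2653 Ω
Step 3 — With the output port shorted to ground, the output series arm Z2 runs from the junction to ground; the shunt arm Z3 also runs from the junction to ground. They appear in parallel: Z3 || Z2 = 33.39 - j0.4205 Ω.
Step 4 — Series with input arm Z1: Z_in = Z1 + (Z3 || Z2) = 33.39 + j0.1224 Ω = 33.39∠0.2° Ω.

Z = 33.39 + j0.1224 Ω = 33.39∠0.2° Ω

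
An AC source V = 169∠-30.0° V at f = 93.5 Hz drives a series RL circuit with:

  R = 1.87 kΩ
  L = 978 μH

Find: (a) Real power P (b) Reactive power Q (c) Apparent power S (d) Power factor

Step 1 — Angular frequency: ω = 2π·f = 2π·93.5 = 587.5 rad/s.
Step 2 — Component impedances:
  R: Z = R = 1870 Ω
  L: Z = jωL = j·587.5·0.000978 = 0 + j0.5746 Ω
Step 3 — Series combination: Z_total = R + L = 1870 + j0.5746 Ω = 1870∠0.0° Ω.
Step 4 — Source phasor: V = 169∠-30.0° V = 146.4 - j84.5 V.
Step 5 — Current: I = V / Z = 0.07825 - j0.04521 A = 0.09037∠-30.0° A.
Step 6 — Complex power: S = V·I* = 15.27 + j0.004693 VA.
Step 7 — Real power: P = Re(S) = 15.27 W.
Step 8 — Reactive power: Q = Im(S) = 0.004693 VAR.
Step 9 — Apparent power: |S| = 15.27 VA.
Step 10 — Power factor: PF = P/|S| = 1 (lagging).

(a) P = 15.27 W  (b) Q = 0.004693 VAR  (c) S = 15.27 VA  (d) PF = 1 (lagging)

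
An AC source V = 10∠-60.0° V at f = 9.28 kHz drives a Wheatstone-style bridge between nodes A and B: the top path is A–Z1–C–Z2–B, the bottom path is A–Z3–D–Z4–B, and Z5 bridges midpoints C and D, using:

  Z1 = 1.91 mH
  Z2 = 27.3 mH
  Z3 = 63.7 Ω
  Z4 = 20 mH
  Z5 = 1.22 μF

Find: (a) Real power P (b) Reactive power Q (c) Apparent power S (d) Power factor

Step 1 — Angular frequency: ω = 2π·f = 2π·9280 = 5.831e+04 rad/s.
Step 2 — Component impedances:
  Z1: Z = jωL = j·5.831e+04·0.00191 = 0 + j111.4 Ω
  Z2: Z = jωL = j·5.831e+04·0.0273 = 0 + j1592 Ω
  Z3: Z = R = 63.7 Ω
  Z4: Z = jωL = j·5.831e+04·0.02 = 0 + j1166 Ω
  Z5: Z = 1/(jωC) = -j/(ω·C) = 0 - j14.06 Ω
Step 3 — Bridge requires nodal analysis (the Z5 bridge couples midpoints C and D, so the two paths cannot be reduced to a simple series/parallel combination). Setting node B to ground and injecting 1 A at node A, the 3-node admittance system at A, C, D solves to V_A = Z_AB = 50.22 + j703.1 Ω = 704.9∠85.9° Ω.
Step 4 — Source phasor: V = 10∠-60.0° V = 5 - j8.66 V.
Step 5 — Current: I = V / Z = -0.01175 - j0.007951 A = 0.01419∠-145.9° A.
Step 6 — Complex power: S = V·I* = 0.01011 + j0.1415 VA.
Step 7 — Real power: P = Re(S) = 0.01011 W.
Step 8 — Reactive power: Q = Im(S) = 0.1415 VAR.
Step 9 — Apparent power: |S| = 0.1419 VA.
Step 10 — Power factor: PF = P/|S| = 0.07124 (lagging).

(a) P = 0.01011 W  (b) Q = 0.1415 VAR  (c) S = 0.1419 VA  (d) PF = 0.07124 (lagging)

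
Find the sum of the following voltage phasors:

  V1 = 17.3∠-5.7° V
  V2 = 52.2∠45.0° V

Step 1 — Convert each phasor to rectangular form:
  V1 = 17.3·(cos(-5.7°) + j·sin(-5.7°)) = 17.21 - j1.718 V
  V2 = 52.2·(cos(45.0°) + j·sin(45.0°)) = 36.91 + j36.91 V
Step 2 — Sum components: V_total = 54.13 + j35.19 V.
Step 3 — Convert to polar: |V_total| = 64.56 V, ∠V_total = 33.0°.

V_total = 64.56∠33.0° V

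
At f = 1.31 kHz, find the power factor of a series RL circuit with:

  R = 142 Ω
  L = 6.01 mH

Step 1 — Angular frequency: ω = 2π·f = 2π·1310 = 8231 rad/s.
Step 2 — Component impedances:
  R: Z = R = 142 Ω
  L: Z = jωL = j·8231·0.00601 = 0 + j49.47 Ω
Step 3 — Series combination: Z_total = R + L = 142 + j49.47 Ω = 150.4∠19.2° Ω.
Step 4 — Power factor: PF = cos(φ) = Re(Z)/|Z| = 142/150.37 = 0.9443.
Step 5 — Type: Im(Z) = 49.47 ⇒ lagging (phase φ = 19.2°).

PF = 0.9443 (lagging, φ = 19.2°)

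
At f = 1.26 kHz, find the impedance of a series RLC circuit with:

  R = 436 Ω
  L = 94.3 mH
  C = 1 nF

Step 1 — Angular frequency: ω = 2π·f = 2π·1260 = 7917 rad/s.
Step 2 — Component impedances:
  R: Z = R = 436 Ω
  L: Z = jωL = j·7917·0.0943 = 0 + j746.6 Ω
  C: Z = 1/(jωC) = -j/(ω·C) = 0 - j1.263e+05 Ω
Step 3 — Series combination: Z_total = R + L + C = 436 - j1.256e+05 Ω = 1.256e+05∠-89.8° Ω.

Z = 436 - j1.256e+05 Ω = 1.256e+05∠-89.8° Ω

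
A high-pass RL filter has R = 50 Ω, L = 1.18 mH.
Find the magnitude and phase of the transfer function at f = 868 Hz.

Step 1 — Angular frequency: ω = 2π·868 = 5454 rad/s.
Step 2 — Transfer function: H(jω) = jωL/(R + jωL).
Step 3 — Numerator jωL = j·6.435; denominator R + jωL = 50 + j6.435.
Step 4 — H = 0.0163 + j0.1266.
Step 5 — Magnitude: |H| = 0.1277 (-17.9 dB); phase: φ = 82.7°.

|H| = 0.1277 (-17.9 dB), φ = 82.7°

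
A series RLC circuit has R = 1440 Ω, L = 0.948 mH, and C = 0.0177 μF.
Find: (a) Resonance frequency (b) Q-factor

Step 1 — Resonance condition Im(Z)=0 gives ω₀ = 1/√(LC).
Step 2 — ω₀ = 1/√(0.000948·1.77e-08) = 2.441e+05 rad/s.
Step 3 — f₀ = ω₀/(2π) = 3.885e+04 Hz.
Step 4 — Series Q: Q = ω₀L/R = 2.441e+05·0.000948/1440 = 0.1607.

(a) f₀ = 3.885e+04 Hz  (b) Q = 0.1607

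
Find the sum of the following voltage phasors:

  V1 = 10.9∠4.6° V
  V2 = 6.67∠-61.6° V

Step 1 — Convert each phasor to rectangular form:
  V1 = 10.9·(cos(4.6°) + j·sin(4.6°)) = 10.86 + j0.8742 V
  V2 = 6.67·(cos(-61.6°) + j·sin(-61.6°)) = 3.172 - j5.867 V
Step 2 — Sum components: V_total = 14.04 - j4.993 V.
Step 3 — Convert to polar: |V_total| = 14.9 V, ∠V_total = -19.6°.

V_total = 14.9∠-19.6° V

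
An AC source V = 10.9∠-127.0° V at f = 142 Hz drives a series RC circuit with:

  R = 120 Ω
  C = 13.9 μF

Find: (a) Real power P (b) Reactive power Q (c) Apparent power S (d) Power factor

Step 1 — Angular frequency: ω = 2π·f = 2π·142 = 892.2 rad/s.
Step 2 — Component impedances:
  R: Z = R = 120 Ω
  C: Z = 1/(jωC) = -j/(ω·C) = 0 - j80.63 Ω
Step 3 — Series combination: Z_total = R + C = 120 - j80.63 Ω = 144.6∠-33.9° Ω.
Step 4 — Source phasor: V = 10.9∠-127.0° V = -6.56 - j8.705 V.
Step 5 — Current: I = V / Z = -0.004078 - j0.07528 A = 0.07539∠-93.1° A.
Step 6 — Complex power: S = V·I* = 0.6821 - j0.4583 VA.
Step 7 — Real power: P = Re(S) = 0.6821 W.
Step 8 — Reactive power: Q = Im(S) = -0.4583 VAR.
Step 9 — Apparent power: |S| = 0.8218 VA.
Step 10 — Power factor: PF = P/|S| = 0.83 (leading).

(a) P = 0.6821 W  (b) Q = -0.4583 VAR  (c) S = 0.8218 VA  (d) PF = 0.83 (leading)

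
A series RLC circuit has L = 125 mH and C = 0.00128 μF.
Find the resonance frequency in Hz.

Step 1 — Resonance condition Im(Z)=0 gives ω₀ = 1/√(LC).
Step 2 — ω₀ = 1/√(0.125·1.28e-09) = 7.906e+04 rad/s.
Step 3 — f₀ = ω₀/(2π) = 1.258e+04 Hz.

f₀ = 1.258e+04 Hz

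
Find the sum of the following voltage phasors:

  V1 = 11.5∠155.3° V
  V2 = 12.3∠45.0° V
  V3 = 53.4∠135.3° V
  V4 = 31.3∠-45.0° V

Step 1 — Convert each phasor to rectangular form:
  V1 = 11.5·(cos(155.3°) + j·sin(155.3°)) = -10.45 + j4.805 V
  V2 = 12.3·(cos(45.0°) + j·sin(45.0°)) = 8.697 + j8.697 V
  V3 = 53.4·(cos(135.3°) + j·sin(135.3°)) = -37.96 + j37.56 V
  V4 = 31.3·(cos(-45.0°) + j·sin(-45.0°)) = 22.13 - j22.13 V
Step 2 — Sum components: V_total = -17.57 + j28.93 V.
Step 3 — Convert to polar: |V_total| = 33.85 V, ∠V_total = 121.3°.

V_total = 33.85∠121.3° V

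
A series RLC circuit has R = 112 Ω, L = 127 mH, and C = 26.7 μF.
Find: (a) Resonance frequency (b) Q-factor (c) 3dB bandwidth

Step 1 — Resonance condition Im(Z)=0 gives ω₀ = 1/√(LC).
Step 2 — ω₀ = 1/√(0.127·2.67e-05) = 543.1 rad/s.
Step 3 — f₀ = ω₀/(2π) = 86.43 Hz.
Step 4 — Series Q: Q = ω₀L/R = 543.1·0.127/112 = 0.6158.
Step 5 — 3dB bandwidth: Δω = ω₀/Q = 881.9 rad/s; BW = Δω/(2π) = 140.4 Hz.

(a) f₀ = 86.43 Hz  (b) Q = 0.6158  (c) BW = 140.4 Hz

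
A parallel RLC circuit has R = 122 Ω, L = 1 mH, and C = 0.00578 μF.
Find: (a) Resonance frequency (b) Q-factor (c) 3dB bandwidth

Step 1 — Resonance: ω₀ = 1/√(LC) = 1/√(0.001·5.78e-09) = 4.159e+05 rad/s.
Step 2 — f₀ = ω₀/(2π) = 6.62e+04 Hz.
Step 3 — Parallel Q: Q = R/(ω₀L) = 122/(4.159e+05·0.001) = 0.2933.
Step 4 — Bandwidth: Δω = ω₀/Q = 1.418e+06 rad/s; BW = Δω/(2π) = 2.257e+05 Hz.

(a) f₀ = 6.62e+04 Hz  (b) Q = 0.2933  (c) BW = 2.257e+05 Hz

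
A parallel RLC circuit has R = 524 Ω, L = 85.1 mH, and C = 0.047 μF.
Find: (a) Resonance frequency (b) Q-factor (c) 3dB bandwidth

Step 1 — Resonance: ω₀ = 1/√(LC) = 1/√(0.0851·4.7e-08) = 1.581e+04 rad/s.
Step 2 — f₀ = ω₀/(2π) = 2517 Hz.
Step 3 — Parallel Q: Q = R/(ω₀L) = 524/(1.581e+04·0.0851) = 0.3894.
Step 4 — Bandwidth: Δω = ω₀/Q = 4.06e+04 rad/s; BW = Δω/(2π) = 6462 Hz.

(a) f₀ = 2517 Hz  (b) Q = 0.3894  (c) BW = 6462 Hz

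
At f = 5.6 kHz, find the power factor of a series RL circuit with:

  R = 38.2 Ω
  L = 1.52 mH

Step 1 — Angular frequency: ω = 2π·f = 2π·5600 = 3.519e+04 rad/s.
Step 2 — Component impedances:
  R: Z = R = 38.2 Ω
  L: Z = jωL = j·3.519e+04·0.00152 = 0 + j53.48 Ω
Step 3 — Series combination: Z_total = R + L = 38.2 + j53.48 Ω = 65.72∠54.5° Ω.
Step 4 — Power factor: PF = cos(φ) = Re(Z)/|Z| = 38.2/65.724 = 0.5812.
Step 5 — Type: Im(Z) = 53.48 ⇒ lagging (phase φ = 54.5°).

PF = 0.5812 (lagging, φ = 54.5°)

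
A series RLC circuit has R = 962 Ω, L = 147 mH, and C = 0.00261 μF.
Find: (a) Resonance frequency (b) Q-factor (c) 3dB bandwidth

Step 1 — Resonance: ω₀ = 1/√(LC) = 1/√(0.147·2.61e-09) = 5.105e+04 rad/s.
Step 2 — f₀ = ω₀/(2π) = 8125 Hz.
Step 3 — Series Q: Q = ω₀L/R = 5.105e+04·0.147/962 = 7.801.
Step 4 — Bandwidth: Δω = ω₀/Q = 6544 rad/s; BW = Δω/(2π) = 1042 Hz.

(a) f₀ = 8125 Hz  (b) Q = 7.801  (c) BW = 1042 Hz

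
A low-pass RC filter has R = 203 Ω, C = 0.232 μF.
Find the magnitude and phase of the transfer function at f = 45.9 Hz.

Step 1 — Angular frequency: ω = 2π·45.9 = 288.4 rad/s.
Step 2 — Transfer function: H(jω) = 1/(1 + jωRC).
Step 3 — Denominator: 1 + jωRC = 1 + j·288.4·203·2.32e-07 = 1 + j0.01358.
Step 4 — H = 0.9998 - j0.01358.
Step 5 — Magnitude: |H| = 0.9999 (-0.0 dB); phase: φ = -0.8°.

|H| = 0.9999 (-0.0 dB), φ = -0.8°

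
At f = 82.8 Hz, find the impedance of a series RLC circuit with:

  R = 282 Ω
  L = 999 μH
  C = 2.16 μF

Step 1 — Angular frequency: ω = 2π·f = 2π·82.8 = 520.2 rad/s.
Step 2 — Component impedances:
  R: Z = R = 282 Ω
  L: Z = jωL = j·520.2·0.000999 = 0 + j0.5197 Ω
  C: Z = 1/(jωC) = -j/(ω·C) = 0 - j889.9 Ω
Step 3 — Series combination: Z_total = R + L + C = 282 - j889.4 Ω = 933∠-72.4° Ω.

Z = 282 - j889.4 Ω = 933∠-72.4° Ω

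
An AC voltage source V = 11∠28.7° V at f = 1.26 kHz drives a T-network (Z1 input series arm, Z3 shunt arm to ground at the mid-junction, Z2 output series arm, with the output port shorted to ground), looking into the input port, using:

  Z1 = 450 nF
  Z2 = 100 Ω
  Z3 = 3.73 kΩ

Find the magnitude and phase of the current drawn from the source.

Step 1 — Angular frequency: ω = 2π·f = 2π·1260 = 7917 rad/s.
Step 2 — Component impedances:
  Z1: Z = 1/(jωC) = -j/(ω·C) = 0 - j280.7 Ω
  Z2: Z = R = 100 Ω
  Z3: Z = R = 3730 Ω
Step 3 — With the output port shorted to ground, the output series arm Z2 runs from the junction to ground; the shunt arm Z3 also runs from the junction to ground. They appear in parallel: Z3 || Z2 = 97.39 Ω.
Step 4 — Series with input arm Z1: Z_in = Z1 + (Z3 || Z2) = 97.39 - j280.7 Ω = 297.1∠-70.9° Ω.
Step 5 — Source phasor: V = 11∠28.7° V = 9.649 + j5.282 V.
Step 6 — Ohm's law: I = V / Z_total = (9.649 + j5.282) / (97.39 - j280.7) = -0.006152 + j0.03651 A.
Step 7 — Convert to polar: |I| = 0.03702 A, ∠I = 99.6°.

I = 0.03702∠99.6° A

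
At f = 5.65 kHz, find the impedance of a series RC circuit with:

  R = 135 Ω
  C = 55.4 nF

Step 1 — Angular frequency: ω = 2π·f = 2π·5650 = 3.55e+04 rad/s.
Step 2 — Component impedances:
  R: Z = R = 135 Ω
  C: Z = 1/(jωC) = -j/(ω·C) = 0 - j508.5 Ω
Step 3 — Series combination: Z_total = R + C = 135 - j508.5 Ω = 526.1∠-75.1° Ω.

Z = 135 - j508.5 Ω = 526.1∠-75.1° Ω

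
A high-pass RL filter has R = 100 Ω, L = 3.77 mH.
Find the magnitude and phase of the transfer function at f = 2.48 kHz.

Step 1 — Angular frequency: ω = 2π·2480 = 1.558e+04 rad/s.
Step 2 — Transfer function: H(jω) = jωL/(R + jωL).
Step 3 — Numerator jωL = j·58.75; denominator R + jωL = 100 + j58.75.
Step 4 — H = 0.2566 + j0.4367.
Step 5 — Magnitude: |H| = 0.5065 (-5.9 dB); phase: φ = 59.6°.

|H| = 0.5065 (-5.9 dB), φ = 59.6°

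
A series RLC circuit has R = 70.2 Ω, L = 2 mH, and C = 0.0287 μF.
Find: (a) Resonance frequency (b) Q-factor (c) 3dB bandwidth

Step 1 — Resonance condition Im(Z)=0 gives ω₀ = 1/√(LC).
Step 2 — ω₀ = 1/√(0.002·2.87e-08) = 1.32e+05 rad/s.
Step 3 — f₀ = ω₀/(2π) = 2.101e+04 Hz.
Step 4 — Series Q: Q = ω₀L/R = 1.32e+05·0.002/70.2 = 3.76.
Step 5 — 3dB bandwidth: Δω = ω₀/Q = 3.51e+04 rad/s; BW = Δω/(2π) = 5586 Hz.

(a) f₀ = 2.101e+04 Hz  (b) Q = 3.76  (c) BW = 5586 Hz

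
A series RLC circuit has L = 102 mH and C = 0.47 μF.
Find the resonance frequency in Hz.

Step 1 — Resonance condition Im(Z)=0 gives ω₀ = 1/√(LC).
Step 2 — ω₀ = 1/√(0.102·4.7e-07) = 4567 rad/s.
Step 3 — f₀ = ω₀/(2π) = 726.9 Hz.

f₀ = 726.9 Hz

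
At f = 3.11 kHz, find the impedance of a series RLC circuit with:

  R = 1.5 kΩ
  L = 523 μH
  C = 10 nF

Step 1 — Angular frequency: ω = 2π·f = 2π·3110 = 1.954e+04 rad/s.
Step 2 — Component impedances:
  R: Z = R = 1500 Ω
  L: Z = jωL = j·1.954e+04·0.000523 = 0 + j10.22 Ω
  C: Z = 1/(jωC) = -j/(ω·C) = 0 - j5118 Ω
Step 3 — Series combination: Z_total = R + L + C = 1500 - j5107 Ω = 5323∠-73.6° Ω.

Z = 1500 - j5107 Ω = 5323∠-73.6° Ω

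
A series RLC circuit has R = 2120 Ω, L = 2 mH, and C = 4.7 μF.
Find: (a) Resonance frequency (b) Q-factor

Step 1 — Resonance condition Im(Z)=0 gives ω₀ = 1/√(LC).
Step 2 — ω₀ = 1/√(0.002·4.7e-06) = 1.031e+04 rad/s.
Step 3 — f₀ = ω₀/(2π) = 1642 Hz.
Step 4 — Series Q: Q = ω₀L/R = 1.031e+04·0.002/2120 = 0.00973.

(a) f₀ = 1642 Hz  (b) Q = 0.00973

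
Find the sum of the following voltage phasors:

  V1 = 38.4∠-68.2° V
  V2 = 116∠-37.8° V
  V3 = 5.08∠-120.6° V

Step 1 — Convert each phasor to rectangular form:
  V1 = 38.4·(cos(-68.2°) + j·sin(-68.2°)) = 14.26 - j35.65 V
  V2 = 116·(cos(-37.8°) + j·sin(-37.8°)) = 91.66 - j71.1 V
  V3 = 5.08·(cos(-120.6°) + j·sin(-120.6°)) = -2.586 - j4.373 V
Step 2 — Sum components: V_total = 103.3 - j111.1 V.
Step 3 — Convert to polar: |V_total| = 151.7 V, ∠V_total = -47.1°.

V_total = 151.7∠-47.1° V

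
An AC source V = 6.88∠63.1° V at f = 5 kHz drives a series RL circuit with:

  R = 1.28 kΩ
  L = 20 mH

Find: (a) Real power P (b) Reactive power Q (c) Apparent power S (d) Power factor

Step 1 — Angular frequency: ω = 2π·f = 2π·5000 = 3.142e+04 rad/s.
Step 2 — Component impedances:
  R: Z = R = 1280 Ω
  L: Z = jωL = j·3.142e+04·0.02 = 0 + j628.3 Ω
Step 3 — Series combination: Z_total = R + L = 1280 + j628.3 Ω = 1426∠26.1° Ω.
Step 4 — Source phasor: V = 6.88∠63.1° V = 3.113 + j6.136 V.
Step 5 — Current: I = V / Z = 0.003856 + j0.002901 A = 0.004825∠37.0° A.
Step 6 — Complex power: S = V·I* = 0.0298 + j0.01463 VA.
Step 7 — Real power: P = Re(S) = 0.0298 W.
Step 8 — Reactive power: Q = Im(S) = 0.01463 VAR.
Step 9 — Apparent power: |S| = 0.0332 VA.
Step 10 — Power factor: PF = P/|S| = 0.8977 (lagging).

(a) P = 0.0298 W  (b) Q = 0.01463 VAR  (c) S = 0.0332 VA  (d) PF = 0.8977 (lagging)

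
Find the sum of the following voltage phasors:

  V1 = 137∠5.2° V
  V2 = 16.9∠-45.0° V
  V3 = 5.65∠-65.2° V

Step 1 — Convert each phasor to rectangular form:
  V1 = 137·(cos(5.2°) + j·sin(5.2°)) = 136.4 + j12.42 V
  V2 = 16.9·(cos(-45.0°) + j·sin(-45.0°)) = 11.95 - j11.95 V
  V3 = 5.65·(cos(-65.2°) + j·sin(-65.2°)) = 2.37 - j5.129 V
Step 2 — Sum components: V_total = 150.8 - j4.662 V.
Step 3 — Convert to polar: |V_total| = 150.8 V, ∠V_total = -1.8°.

V_total = 150.8∠-1.8° V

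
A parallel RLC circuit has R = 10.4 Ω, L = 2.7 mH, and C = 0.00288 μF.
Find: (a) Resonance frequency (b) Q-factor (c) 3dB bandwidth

Step 1 — Resonance: ω₀ = 1/√(LC) = 1/√(0.0027·2.88e-09) = 3.586e+05 rad/s.
Step 2 — f₀ = ω₀/(2π) = 5.707e+04 Hz.
Step 3 — Parallel Q: Q = R/(ω₀L) = 10.4/(3.586e+05·0.0027) = 0.01074.
Step 4 — Bandwidth: Δω = ω₀/Q = 3.339e+07 rad/s; BW = Δω/(2π) = 5.314e+06 Hz.

(a) f₀ = 5.707e+04 Hz  (b) Q = 0.01074  (c) BW = 5.314e+06 Hz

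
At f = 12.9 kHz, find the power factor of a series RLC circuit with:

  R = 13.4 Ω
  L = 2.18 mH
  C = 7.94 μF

Step 1 — Angular frequency: ω = 2π·f = 2π·1.29e+04 = 8.105e+04 rad/s.
Step 2 — Component impedances:
  R: Z = R = 13.4 Ω
  L: Z = jωL = j·8.105e+04·0.00218 = 0 + j176.7 Ω
  C: Z = 1/(jωC) = -j/(ω·C) = 0 - j1.554 Ω
Step 3 — Series combination: Z_total = R + L + C = 13.4 + j175.1 Ω = 175.7∠85.6° Ω.
Step 4 — Power factor: PF = cos(φ) = Re(Z)/|Z| = 13.4/175.65 = 0.07629.
Step 5 — Type: Im(Z) = 175.1 ⇒ lagging (phase φ = 85.6°).

PF = 0.07629 (lagging, φ = 85.6°)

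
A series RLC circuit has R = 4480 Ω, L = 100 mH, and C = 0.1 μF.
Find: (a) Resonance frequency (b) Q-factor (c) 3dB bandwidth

Step 1 — Resonance condition Im(Z)=0 gives ω₀ = 1/√(LC).
Step 2 — ω₀ = 1/√(0.1·1e-07) = 1e+04 rad/s.
Step 3 — f₀ = ω₀/(2π) = 1592 Hz.
Step 4 — Series Q: Q = ω₀L/R = 1e+04·0.1/4480 = 0.2232.
Step 5 — 3dB bandwidth: Δω = ω₀/Q = 4.48e+04 rad/s; BW = Δω/(2π) = 7130 Hz.

(a) f₀ = 1592 Hz  (b) Q = 0.2232  (c) BW = 7130 Hz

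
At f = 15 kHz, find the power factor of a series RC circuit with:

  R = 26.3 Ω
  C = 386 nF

Step 1 — Angular frequency: ω = 2π·f = 2π·1.5e+04 = 9.425e+04 rad/s.
Step 2 — Component impedances:
  R: Z = R = 26.3 Ω
  C: Z = 1/(jωC) = -j/(ω·C) = 0 - j27.49 Ω
Step 3 — Series combination: Z_total = R + C = 26.3 - j27.49 Ω = 38.04∠-46.3° Ω.
Step 4 — Power factor: PF = cos(φ) = Re(Z)/|Z| = 26.3/38.043 = 0.6913.
Step 5 — Type: Im(Z) = -27.49 ⇒ leading (phase φ = -46.3°).

PF = 0.6913 (leading, φ = -46.3°)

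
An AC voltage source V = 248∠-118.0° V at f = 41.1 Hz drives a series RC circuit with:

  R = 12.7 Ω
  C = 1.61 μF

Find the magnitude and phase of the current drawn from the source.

Step 1 — Angular frequency: ω = 2π·f = 2π·41.1 = 258.2 rad/s.
Step 2 — Component impedances:
  R: Z = R = 12.7 Ω
  C: Z = 1/(jωC) = -j/(ω·C) = 0 - j2405 Ω
Step 3 — Series combination: Z_total = R + C = 12.7 - j2405 Ω = 2405∠-89.7° Ω.
Step 4 — Source phasor: V = 248∠-118.0° V = -116.4 - j219 V.
Step 5 — Ohm's law: I = V / Z_total = (-116.4 - j219) / (12.7 - j2405) = 0.09078 - j0.04889 A.
Step 6 — Convert to polar: |I| = 0.1031 A, ∠I = -28.3°.

I = 0.1031∠-28.3° A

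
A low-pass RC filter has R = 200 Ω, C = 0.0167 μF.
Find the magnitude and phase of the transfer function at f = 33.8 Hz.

Step 1 — Angular frequency: ω = 2π·33.8 = 212.4 rad/s.
Step 2 — Transfer function: H(jω) = 1/(1 + jωRC).
Step 3 — Denominator: 1 + jωRC = 1 + j·212.4·200·1.67e-08 = 1 + j0.0007093.
Step 4 — H = 1 - j0.0007093.
Step 5 — Magnitude: |H| = 1 (-0.0 dB); phase: φ = -0.0°.

|H| = 1 (-0.0 dB), φ = -0.0°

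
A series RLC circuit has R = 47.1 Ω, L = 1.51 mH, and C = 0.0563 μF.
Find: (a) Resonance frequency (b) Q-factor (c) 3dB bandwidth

Step 1 — Resonance: ω₀ = 1/√(LC) = 1/√(0.00151·5.63e-08) = 1.085e+05 rad/s.
Step 2 — f₀ = ω₀/(2π) = 1.726e+04 Hz.
Step 3 — Series Q: Q = ω₀L/R = 1.085e+05·0.00151/47.1 = 3.477.
Step 4 — Bandwidth: Δω = ω₀/Q = 3.119e+04 rad/s; BW = Δω/(2π) = 4964 Hz.

(a) f₀ = 1.726e+04 Hz  (b) Q = 3.477  (c) BW = 4964 Hz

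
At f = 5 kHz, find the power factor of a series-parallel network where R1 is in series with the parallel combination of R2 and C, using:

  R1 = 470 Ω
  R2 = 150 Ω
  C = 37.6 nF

Step 1 — Angular frequency: ω = 2π·f = 2π·5000 = 3.142e+04 rad/s.
Step 2 — Component impedances:
  R1: Z = R = 470 Ω
  R2: Z = R = 150 Ω
  C: Z = 1/(jωC) = -j/(ω·C) = 0 - j846.6 Ω
Step 3 — Parallel branch: R2 || C = 1/(1/R2 + 1/C) = 145.4 - j25.77 Ω.
Step 4 — Series with R1: Z_total = R1 + (R2 || C) = 615.4 - j25.77 Ω = 616∠-2.4° Ω.
Step 5 — Power factor: PF = cos(φ) = Re(Z)/|Z| = 615.43/615.97 = 0.9991.
Step 6 — Type: Im(Z) = -25.77 ⇒ leading (phase φ = -2.4°).

PF = 0.9991 (leading, φ = -2.4°)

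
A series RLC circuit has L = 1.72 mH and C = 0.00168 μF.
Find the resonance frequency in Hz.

Step 1 — Resonance condition Im(Z)=0 gives ω₀ = 1/√(LC).
Step 2 — ω₀ = 1/√(0.00172·1.68e-09) = 5.883e+05 rad/s.
Step 3 — f₀ = ω₀/(2π) = 9.363e+04 Hz.

f₀ = 9.363e+04 Hz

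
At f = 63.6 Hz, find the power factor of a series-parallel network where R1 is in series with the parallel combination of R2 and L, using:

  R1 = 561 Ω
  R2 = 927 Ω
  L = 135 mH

Step 1 — Angular frequency: ω = 2π·f = 2π·63.6 = 399.6 rad/s.
Step 2 — Component impedances:
  R1: Z = R = 561 Ω
  R2: Z = R = 927 Ω
  L: Z = jωL = j·399.6·0.135 = 0 + j53.95 Ω
Step 3 — Parallel branch: R2 || L = 1/(1/R2 + 1/L) = 3.129 + j53.77 Ω.
Step 4 — Series with R1: Z_total = R1 + (R2 || L) = 564.1 + j53.77 Ω = 566.7∠5.4° Ω.
Step 5 — Power factor: PF = cos(φ) = Re(Z)/|Z| = 564.13/566.69 = 0.9955.
Step 6 — Type: Im(Z) = 53.77 ⇒ lagging (phase φ = 5.4°).

PF = 0.9955 (lagging, φ = 5.4°)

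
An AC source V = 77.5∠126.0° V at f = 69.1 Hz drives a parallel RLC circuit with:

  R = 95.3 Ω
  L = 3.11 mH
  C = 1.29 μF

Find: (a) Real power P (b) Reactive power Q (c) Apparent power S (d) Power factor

Step 1 — Angular frequency: ω = 2π·f = 2π·69.1 = 434.2 rad/s.
Step 2 — Component impedances:
  R: Z = R = 95.3 Ω
  L: Z = jωL = j·434.2·0.00311 = 0 + j1.35 Ω
  C: Z = 1/(jωC) = -j/(ω·C) = 0 - j1785 Ω
Step 3 — Parallel combination: 1/Z_total = 1/R + 1/L + 1/C; Z_total = 0.01916 + j1.351 Ω = 1.351∠89.2° Ω.
Step 4 — Source phasor: V = 77.5∠126.0° V = -45.55 + j62.7 V.
Step 5 — Current: I = V / Z = 45.92 + j34.37 A = 57.36∠36.8° A.
Step 6 — Complex power: S = V·I* = 63.02 + j4445 VA.
Step 7 — Real power: P = Re(S) = 63.02 W.
Step 8 — Reactive power: Q = Im(S) = 4445 VAR.
Step 9 — Apparent power: |S| = 4445 VA.
Step 10 — Power factor: PF = P/|S| = 0.01418 (lagging).

(a) P = 63.02 W  (b) Q = 4445 VAR  (c) S = 4445 VA  (d) PF = 0.01418 (lagging)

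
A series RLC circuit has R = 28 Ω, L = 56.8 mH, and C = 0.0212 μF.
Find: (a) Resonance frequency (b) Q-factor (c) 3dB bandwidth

Step 1 — Resonance: ω₀ = 1/√(LC) = 1/√(0.0568·2.12e-08) = 2.882e+04 rad/s.
Step 2 — f₀ = ω₀/(2π) = 4586 Hz.
Step 3 — Series Q: Q = ω₀L/R = 2.882e+04·0.0568/28 = 58.46.
Step 4 — Bandwidth: Δω = ω₀/Q = 493 rad/s; BW = Δω/(2π) = 78.46 Hz.

(a) f₀ = 4586 Hz  (b) Q = 58.46  (c) BW = 78.46 Hz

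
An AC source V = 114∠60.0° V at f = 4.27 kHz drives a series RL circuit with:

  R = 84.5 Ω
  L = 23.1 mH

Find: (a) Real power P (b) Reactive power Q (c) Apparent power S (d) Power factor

Step 1 — Angular frequency: ω = 2π·f = 2π·4270 = 2.683e+04 rad/s.
Step 2 — Component impedances:
  R: Z = R = 84.5 Ω
  L: Z = jωL = j·2.683e+04·0.0231 = 0 + j619.8 Ω
Step 3 — Series combination: Z_total = R + L = 84.5 + j619.8 Ω = 625.5∠82.2° Ω.
Step 4 — Source phasor: V = 114∠60.0° V = 57 + j98.73 V.
Step 5 — Current: I = V / Z = 0.1687 - j0.06897 A = 0.1823∠-22.2° A.
Step 6 — Complex power: S = V·I* = 2.807 + j20.59 VA.
Step 7 — Real power: P = Re(S) = 2.807 W.
Step 8 — Reactive power: Q = Im(S) = 20.59 VAR.
Step 9 — Apparent power: |S| = 20.78 VA.
Step 10 — Power factor: PF = P/|S| = 0.1351 (lagging).

(a) P = 2.807 W  (b) Q = 20.59 VAR  (c) S = 20.78 VA  (d) PF = 0.1351 (lagging)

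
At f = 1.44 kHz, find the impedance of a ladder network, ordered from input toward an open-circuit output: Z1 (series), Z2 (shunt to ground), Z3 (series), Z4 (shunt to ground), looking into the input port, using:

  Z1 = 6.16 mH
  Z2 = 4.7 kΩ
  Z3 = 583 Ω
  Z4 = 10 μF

Step 1 — Angular frequency: ω = 2π·f = 2π·1440 = 9048 rad/s.
Step 2 — Component impedances:
  Z1: Z = jωL = j·9048·0.00616 = 0 + j55.73 Ω
  Z2: Z = R = 4700 Ω
  Z3: Z = R = 583 Ω
  Z4: Z = 1/(jωC) = -j/(ω·C) = 0 - j11.05 Ω
Step 3 — Ladder network (open output): work backward from the far end, alternating series and parallel combinations. Z_in = 518.7 + j46.99 Ω = 520.8∠5.2° Ω.

Z = 518.7 + j46.99 Ω = 520.8∠5.2° Ω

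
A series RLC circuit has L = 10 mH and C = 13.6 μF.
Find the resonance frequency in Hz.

Step 1 — Resonance condition Im(Z)=0 gives ω₀ = 1/√(LC).
Step 2 — ω₀ = 1/√(0.01·1.36e-05) = 2712 rad/s.
Step 3 — f₀ = ω₀/(2π) = 431.6 Hz.

f₀ = 431.6 Hz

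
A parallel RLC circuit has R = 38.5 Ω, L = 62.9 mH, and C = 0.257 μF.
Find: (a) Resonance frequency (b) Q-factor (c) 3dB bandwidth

Step 1 — Resonance: ω₀ = 1/√(LC) = 1/√(0.0629·2.57e-07) = 7865 rad/s.
Step 2 — f₀ = ω₀/(2π) = 1252 Hz.
Step 3 — Parallel Q: Q = R/(ω₀L) = 38.5/(7865·0.0629) = 0.07782.
Step 4 — Bandwidth: Δω = ω₀/Q = 1.011e+05 rad/s; BW = Δω/(2π) = 1.609e+04 Hz.

(a) f₀ = 1252 Hz  (b) Q = 0.07782  (c) BW = 1.609e+04 Hz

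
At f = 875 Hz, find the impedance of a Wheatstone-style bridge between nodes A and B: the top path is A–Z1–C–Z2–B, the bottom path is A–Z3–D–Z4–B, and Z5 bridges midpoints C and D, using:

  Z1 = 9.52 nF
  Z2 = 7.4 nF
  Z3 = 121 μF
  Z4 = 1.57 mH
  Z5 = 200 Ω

Step 1 — Angular frequency: ω = 2π·f = 2π·875 = 5498 rad/s.
Step 2 — Component impedances:
  Z1: Z = 1/(jωC) = -j/(ω·C) = 0 - j1.911e+04 Ω
  Z2: Z = 1/(jωC) = -j/(ω·C) = 0 - j2.458e+04 Ω
  Z3: Z = 1/(jωC) = -j/(ω·C) = 0 - j1.503 Ω
  Z4: Z = jωL = j·5498·0.00157 = 0 + j8.632 Ω
  Z5: Z = R = 200 Ω
Step 3 — Bridge requires nodal analysis (the Z5 bridge couples midpoints C and D, so the two paths cannot be reduced to a simple series/parallel combination). Setting node B to ground and injecting 1 A at node A, the 3-node admittance system at A, C, D solves to V_A = Z_AB = 3.696e-05 + j7.131 Ω = 7.131∠90.0° Ω.

Z = 3.696e-05 + j7.131 Ω = 7.131∠90.0° Ω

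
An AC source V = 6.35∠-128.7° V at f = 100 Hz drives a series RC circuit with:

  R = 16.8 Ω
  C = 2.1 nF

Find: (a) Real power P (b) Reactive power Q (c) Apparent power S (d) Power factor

Step 1 — Angular frequency: ω = 2π·f = 2π·100 = 628.3 rad/s.
Step 2 — Component impedances:
  R: Z = R = 16.8 Ω
  C: Z = 1/(jωC) = -j/(ω·C) = 0 - j7.579e+05 Ω
Step 3 — Series combination: Z_total = R + C = 16.8 - j7.579e+05 Ω = 7.579e+05∠-90.0° Ω.
Step 4 — Source phasor: V = 6.35∠-128.7° V = -3.97 - j4.956 V.
Step 5 — Current: I = V / Z = 6.539e-06 - j5.239e-06 A = 8.379e-06∠-38.7° A.
Step 6 — Complex power: S = V·I* = 1.179e-09 - j5.32e-05 VA.
Step 7 — Real power: P = Re(S) = 1.179e-09 W.
Step 8 — Reactive power: Q = Im(S) = -5.32e-05 VAR.
Step 9 — Apparent power: |S| = 5.32e-05 VA.
Step 10 — Power factor: PF = P/|S| = 2.217e-05 (leading).

(a) P = 1.179e-09 W  (b) Q = -5.32e-05 VAR  (c) S = 5.32e-05 VA  (d) PF = 2.217e-05 (leading)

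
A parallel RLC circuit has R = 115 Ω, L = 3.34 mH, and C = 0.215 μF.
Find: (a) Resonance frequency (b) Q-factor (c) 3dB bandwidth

Step 1 — Resonance: ω₀ = 1/√(LC) = 1/√(0.00334·2.15e-07) = 3.732e+04 rad/s.
Step 2 — f₀ = ω₀/(2π) = 5939 Hz.
Step 3 — Parallel Q: Q = R/(ω₀L) = 115/(3.732e+04·0.00334) = 0.9227.
Step 4 — Bandwidth: Δω = ω₀/Q = 4.044e+04 rad/s; BW = Δω/(2π) = 6437 Hz.

(a) f₀ = 5939 Hz  (b) Q = 0.9227  (c) BW = 6437 Hz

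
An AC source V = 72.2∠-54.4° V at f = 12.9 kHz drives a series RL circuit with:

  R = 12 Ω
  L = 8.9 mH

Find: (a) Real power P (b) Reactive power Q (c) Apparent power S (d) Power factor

Step 1 — Angular frequency: ω = 2π·f = 2π·1.29e+04 = 8.105e+04 rad/s.
Step 2 — Component impedances:
  R: Z = R = 12 Ω
  L: Z = jωL = j·8.105e+04·0.0089 = 0 + j721.4 Ω
Step 3 — Series combination: Z_total = R + L = 12 + j721.4 Ω = 721.5∠89.0° Ω.
Step 4 — Source phasor: V = 72.2∠-54.4° V = 42.03 - j58.71 V.
Step 5 — Current: I = V / Z = -0.08039 - j0.0596 A = 0.1001∠-143.4° A.
Step 6 — Complex power: S = V·I* = 0.1202 + j7.224 VA.
Step 7 — Real power: P = Re(S) = 0.1202 W.
Step 8 — Reactive power: Q = Im(S) = 7.224 VAR.
Step 9 — Apparent power: |S| = 7.225 VA.
Step 10 — Power factor: PF = P/|S| = 0.01663 (lagging).

(a) P = 0.1202 W  (b) Q = 7.224 VAR  (c) S = 7.225 VA  (d) PF = 0.01663 (lagging)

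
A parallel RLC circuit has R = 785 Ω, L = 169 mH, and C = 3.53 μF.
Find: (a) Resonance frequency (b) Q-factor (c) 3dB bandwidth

Step 1 — Resonance: ω₀ = 1/√(LC) = 1/√(0.169·3.53e-06) = 1295 rad/s.
Step 2 — f₀ = ω₀/(2π) = 206.1 Hz.
Step 3 — Parallel Q: Q = R/(ω₀L) = 785/(1295·0.169) = 3.588.
Step 4 — Bandwidth: Δω = ω₀/Q = 360.9 rad/s; BW = Δω/(2π) = 57.43 Hz.

(a) f₀ = 206.1 Hz  (b) Q = 3.588  (c) BW = 57.43 Hz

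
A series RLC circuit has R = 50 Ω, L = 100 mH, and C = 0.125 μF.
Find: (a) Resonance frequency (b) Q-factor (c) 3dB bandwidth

Step 1 — Resonance: ω₀ = 1/√(LC) = 1/√(0.1·1.25e-07) = 8944 rad/s.
Step 2 — f₀ = ω₀/(2π) = 1424 Hz.
Step 3 — Series Q: Q = ω₀L/R = 8944·0.1/50 = 17.89.
Step 4 — Bandwidth: Δω = ω₀/Q = 500 rad/s; BW = Δω/(2π) = 79.58 Hz.

(a) f₀ = 1424 Hz  (b) Q = 17.89  (c) BW = 79.58 Hz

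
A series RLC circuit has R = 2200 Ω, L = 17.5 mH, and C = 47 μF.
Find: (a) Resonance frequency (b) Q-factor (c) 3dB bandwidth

Step 1 — Resonance: ω₀ = 1/√(LC) = 1/√(0.0175·4.7e-05) = 1103 rad/s.
Step 2 — f₀ = ω₀/(2π) = 175.5 Hz.
Step 3 — Series Q: Q = ω₀L/R = 1103·0.0175/2200 = 0.008771.
Step 4 — Bandwidth: Δω = ω₀/Q = 1.257e+05 rad/s; BW = Δω/(2π) = 2.001e+04 Hz.

(a) f₀ = 175.5 Hz  (b) Q = 0.008771  (c) BW = 2.001e+04 Hz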